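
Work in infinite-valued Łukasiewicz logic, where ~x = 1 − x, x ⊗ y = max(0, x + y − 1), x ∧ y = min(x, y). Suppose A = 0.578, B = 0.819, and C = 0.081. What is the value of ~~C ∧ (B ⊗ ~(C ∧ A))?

0.081

~C = 1 − 0.081 = 0.919
~~C = 1 − 0.919 = 0.081
C ∧ A = min(0.081, 0.578) = 0.081
~(C ∧ A) = 1 − 0.081 = 0.919
B ⊗ ~(C ∧ A) = max(0, 0.819 + 0.919 − 1) = max(0, 0.738) = 0.738
~~C ∧ (B ⊗ ~(C ∧ A)) = min(0.081, 0.738) = 0.081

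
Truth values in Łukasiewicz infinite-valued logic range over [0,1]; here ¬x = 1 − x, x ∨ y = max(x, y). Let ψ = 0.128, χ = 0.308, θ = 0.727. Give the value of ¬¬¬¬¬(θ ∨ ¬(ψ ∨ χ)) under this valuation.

0.273

ψ ∨ χ = max(0.128, 0.308) = 0.308
¬(ψ ∨ χ) = 1 − 0.308 = 0.692
θ ∨ ¬(ψ ∨ χ) = max(0.727, 0.692) = 0.727
¬(θ ∨ ¬(ψ ∨ χ)) = 1 − 0.727 = 0.273
¬¬(θ ∨ ¬(ψ ∨ χ)) = 1 − 0.273 = 0.727
¬¬¬(θ ∨ ¬(ψ ∨ χ)) = 1 − 0.727 = 0.273
¬¬¬¬(θ ∨ ¬(ψ ∨ χ)) = 1 − 0.273 = 0.727
¬¬¬¬¬(θ ∨ ¬(ψ ∨ χ)) = 1 − 0.727 = 0.273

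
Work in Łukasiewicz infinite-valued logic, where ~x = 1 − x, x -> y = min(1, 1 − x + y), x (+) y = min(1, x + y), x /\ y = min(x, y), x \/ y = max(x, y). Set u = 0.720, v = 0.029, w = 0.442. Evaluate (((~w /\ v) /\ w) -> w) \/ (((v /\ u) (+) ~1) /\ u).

1.000

~w = 1 − 0.442 = 0.558
~w /\ v = min(0.558, 0.029) = 0.029
(~w /\ v) /\ w = min(0.029, 0.442) = 0.029
((~w /\ v) /\ w) -> w = min(1, 1 − 0.029 + 0.442) = min(1, 1.413) = 1.000
v /\ u = min(0.029, 0.720) = 0.029
~1 = 1 − 1.000 = 0.000
(v /\ u) (+) ~1 = min(1, 0.029 + 0.000) = min(1, 0.029) = 0.029
((v /\ u) (+) ~1) /\ u = min(0.029, 0.720) = 0.029
(((~w /\ v) /\ w) -> w) \/ (((v /\ u) (+) ~1) /\ u) = max(1.000, 0.029) = 1.000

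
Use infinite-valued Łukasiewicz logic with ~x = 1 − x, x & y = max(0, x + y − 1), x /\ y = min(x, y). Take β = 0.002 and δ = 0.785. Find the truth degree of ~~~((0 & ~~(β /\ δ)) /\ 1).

β /\ δ = min(0.002, 0.785) = 0.002
~(β /\ δ) = 1 − 0.002 = 0.998
~~(β /\ δ) = 1 − 0.998 = 0.002
0 & ~~(β /\ δ) = max(0, 0.000 + 0.002 − 1) = max(0, -0.998) = 0.000
(0 & ~~(β /\ δ)) /\ 1 = min(0.000, 1.000) = 0.000
~((0 & ~~(β /\ δ)) /\ 1) = 1 − 0.000 = 1.000
~~((0 & ~~(β /\ δ)) /\ 1) = 1 − 1.000 = 0.000
~~~((0 & ~~(β /\ δ)) /\ 1) = 1 − 0.000 = 1.000

1.000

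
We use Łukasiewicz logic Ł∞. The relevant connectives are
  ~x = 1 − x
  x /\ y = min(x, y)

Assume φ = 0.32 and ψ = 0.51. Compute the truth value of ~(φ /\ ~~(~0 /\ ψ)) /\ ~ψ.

~0 = 1 − 0.00 = 1.00
~0 /\ ψ = min(1.00, 0.51) = 0.51
~(~0 /\ ψ) = 1 − 0.51 = 0.49
~~(~0 /\ ψ) = 1 − 0.49 = 0.51
φ /\ ~~(~0 /\ ψ) = min(0.32, 0.51) = 0.32
~(φ /\ ~~(~0 /\ ψ)) = 1 − 0.32 = 0.68
~ψ = 1 − 0.51 = 0.49
~(φ /\ ~~(~0 /\ ψ)) /\ ~ψ = min(0.68, 0.49) = 0.49

0.49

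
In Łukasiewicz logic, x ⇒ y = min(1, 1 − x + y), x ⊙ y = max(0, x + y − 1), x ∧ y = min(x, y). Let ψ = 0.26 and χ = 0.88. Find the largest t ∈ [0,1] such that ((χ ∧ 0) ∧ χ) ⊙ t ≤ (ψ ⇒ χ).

χ ∧ 0 = min(0.88, 0.00) = 0.00
(χ ∧ 0) ∧ χ = min(0.00, 0.88) = 0.00
So the left factor is (χ ∧ 0) ∧ χ = 0.00.
ψ ⇒ χ = min(1, 1 − 0.26 + 0.88) = min(1, 1.62) = 1.00
So the right-hand bound is ψ ⇒ χ = 1.00.
The residuum of the Łukasiewicz t-norm gives the supremum: min(1, 1 − 0.00 + 1.00).
1 − 0.00 + 1.00 = 2.00, so t = min(1, 2.00) = 1.00.
Check: 0.00 ⊙ 1.00 = max(0, 0.00) = 0.00 ≤ 1.00.

1.00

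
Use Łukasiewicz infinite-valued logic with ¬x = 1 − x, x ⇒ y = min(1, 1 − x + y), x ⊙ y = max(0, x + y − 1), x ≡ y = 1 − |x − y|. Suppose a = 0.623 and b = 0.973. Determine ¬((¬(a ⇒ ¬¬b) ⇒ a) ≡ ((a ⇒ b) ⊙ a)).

¬b = 1 − 0.973 = 0.027
¬¬b = 1 − 0.027 = 0.973
a ⇒ ¬¬b = min(1, 1 − 0.623 + 0.973) = min(1, 1.350) = 1.000
¬(a ⇒ ¬¬b) = 1 − 1.000 = 0.000
¬(a ⇒ ¬¬b) ⇒ a = min(1, 1 − 0.000 + 0.623) = min(1, 1.623) = 1.000
a ⇒ b = min(1, 1 − 0.623 + 0.973) = min(1, 1.350) = 1.000
(a ⇒ b) ⊙ a = max(0, 1.000 + 0.623 − 1) = max(0, 0.623) = 0.623
(¬(a ⇒ ¬¬b) ⇒ a) ≡ ((a ⇒ b) ⊙ a) = 1 − |1.000 − 0.623| = 1 − 0.377 = 0.623
¬((¬(a ⇒ ¬¬b) ⇒ a) ≡ ((a ⇒ b) ⊙ a)) = 1 − 0.623 = 0.377

0.377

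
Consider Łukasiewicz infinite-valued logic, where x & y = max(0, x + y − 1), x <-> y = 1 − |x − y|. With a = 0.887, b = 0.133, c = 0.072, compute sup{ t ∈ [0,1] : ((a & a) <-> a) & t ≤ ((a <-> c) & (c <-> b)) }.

0.237

a & a = max(0, 0.887 + 0.887 − 1) = max(0, 0.774) = 0.774
(a & a) <-> a = 1 − |0.774 − 0.887| = 1 − 0.113 = 0.887
So the left factor is (a & a) <-> a = 0.887.
a <-> c = 1 − |0.887 − 0.072| = 1 − 0.815 = 0.185
c <-> b = 1 − |0.072 − 0.133| = 1 − 0.061 = 0.939
(a <-> c) & (c <-> b) = max(0, 0.185 + 0.939 − 1) = max(0, 0.124) = 0.124
So the right-hand bound is (a <-> c) & (c <-> b) = 0.124.
The residuum of the Łukasiewicz t-norm gives the supremum: min(1, 1 − 0.887 + 0.124).
1 − 0.887 + 0.124 = 0.237, so t = min(1, 0.237) = 0.237.
Check: 0.887 & 0.237 = max(0, 0.124) = 0.124 ≤ 0.124.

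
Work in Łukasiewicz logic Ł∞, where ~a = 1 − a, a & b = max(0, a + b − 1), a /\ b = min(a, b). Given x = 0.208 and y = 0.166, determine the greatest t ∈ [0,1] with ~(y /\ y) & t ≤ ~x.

y /\ y = min(0.166, 0.166) = 0.166
~(y /\ y) = 1 − 0.166 = 0.834
So the left factor is ~(y /\ y) = 0.834.
~x = 1 − 0.208 = 0.792
So the right-hand bound is ~x = 0.792.
The residuum of the Łukasiewicz t-norm gives the supremum: min(1, 1 − 0.834 + 0.792).
1 − 0.834 + 0.792 = 0.958, so t = min(1, 0.958) = 0.958.
Check: 0.834 & 0.958 = max(0, 0.792) = 0.792 ≤ 0.792.

0.958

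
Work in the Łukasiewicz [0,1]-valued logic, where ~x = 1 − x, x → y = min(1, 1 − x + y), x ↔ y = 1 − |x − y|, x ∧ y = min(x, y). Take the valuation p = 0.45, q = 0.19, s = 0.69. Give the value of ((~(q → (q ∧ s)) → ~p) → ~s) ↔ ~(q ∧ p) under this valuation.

0.50

q ∧ s = min(0.19, 0.69) = 0.19
q → (q ∧ s) = min(1, 1 − 0.19 + 0.19) = min(1, 1.00) = 1.00
~(q → (q ∧ s)) = 1 − 1.00 = 0.00
~p = 1 − 0.45 = 0.55
~(q → (q ∧ s)) → ~p = min(1, 1 − 0.00 + 0.55) = min(1, 1.55) = 1.00
~s = 1 − 0.69 = 0.31
(~(q → (q ∧ s)) → ~p) → ~s = min(1, 1 − 1.00 + 0.31) = min(1, 0.31) = 0.31
q ∧ p = min(0.19, 0.45) = 0.19
~(q ∧ p) = 1 − 0.19 = 0.81
((~(q → (q ∧ s)) → ~p) → ~s) ↔ ~(q ∧ p) = 1 − |0.31 − 0.81| = 1 − 0.50 = 0.50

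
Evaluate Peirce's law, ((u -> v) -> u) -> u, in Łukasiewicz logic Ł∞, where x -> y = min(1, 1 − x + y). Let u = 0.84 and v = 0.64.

u -> v = min(1, 1 − 0.84 + 0.64) = min(1, 0.80) = 0.80
(u -> v) -> u = min(1, 1 − 0.80 + 0.84) = min(1, 1.04) = 1.00
((u -> v) -> u) -> u = min(1, 1 − 1.00 + 0.84) = min(1, 0.84) = 0.84
(The value 0.84 < 1 shows this instance is not satisfied; not a Ł∞-tautology in general.)

0.84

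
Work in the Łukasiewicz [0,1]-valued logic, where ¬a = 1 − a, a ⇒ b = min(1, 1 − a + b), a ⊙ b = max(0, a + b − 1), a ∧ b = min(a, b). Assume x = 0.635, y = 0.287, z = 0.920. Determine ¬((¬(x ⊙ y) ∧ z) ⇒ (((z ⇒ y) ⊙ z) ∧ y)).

x ⊙ y = max(0, 0.635 + 0.287 − 1) = max(0, -0.078) = 0.000
¬(x ⊙ y) = 1 − 0.000 = 1.000
¬(x ⊙ y) ∧ z = min(1.000, 0.920) = 0.920
z ⇒ y = min(1, 1 − 0.920 + 0.287) = min(1, 0.367) = 0.367
(z ⇒ y) ⊙ z = max(0, 0.367 + 0.920 − 1) = max(0, 0.287) = 0.287
((z ⇒ y) ⊙ z) ∧ y = min(0.287, 0.287) = 0.287
(¬(x ⊙ y) ∧ z) ⇒ (((z ⇒ y) ⊙ z) ∧ y) = min(1, 1 − 0.920 + 0.287) = min(1, 0.367) = 0.367
¬((¬(x ⊙ y) ∧ z) ⇒ (((z ⇒ y) ⊙ z) ∧ y)) = 1 − 0.367 = 0.633

0.633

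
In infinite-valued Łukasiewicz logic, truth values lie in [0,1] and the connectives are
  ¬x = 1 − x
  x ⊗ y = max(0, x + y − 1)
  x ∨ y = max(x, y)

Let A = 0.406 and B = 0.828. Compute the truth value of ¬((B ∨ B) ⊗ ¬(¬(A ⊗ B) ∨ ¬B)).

B ∨ B = max(0.828, 0.828) = 0.828
A ⊗ B = max(0, 0.406 + 0.828 − 1) = max(0, 0.234) = 0.234
¬(A ⊗ B) = 1 − 0.234 = 0.766
¬B = 1 − 0.828 = 0.172
¬(A ⊗ B) ∨ ¬B = max(0.766, 0.172) = 0.766
¬(¬(A ⊗ B) ∨ ¬B) = 1 − 0.766 = 0.234
(B ∨ B) ⊗ ¬(¬(A ⊗ B) ∨ ¬B) = max(0, 0.828 + 0.234 − 1) = max(0, 0.062) = 0.062
¬((B ∨ B) ⊗ ¬(¬(A ⊗ B) ∨ ¬B)) = 1 − 0.062 = 0.938

0.938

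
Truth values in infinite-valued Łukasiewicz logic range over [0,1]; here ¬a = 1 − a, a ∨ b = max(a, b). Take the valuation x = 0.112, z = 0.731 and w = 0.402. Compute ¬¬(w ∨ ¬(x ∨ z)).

x ∨ z = max(0.112, 0.731) = 0.731
¬(x ∨ z) = 1 − 0.731 = 0.269
w ∨ ¬(x ∨ z) = max(0.402, 0.269) = 0.402
¬(w ∨ ¬(x ∨ z)) = 1 − 0.402 = 0.598
¬¬(w ∨ ¬(x ∨ z)) = 1 − 0.598 = 0.402

0.402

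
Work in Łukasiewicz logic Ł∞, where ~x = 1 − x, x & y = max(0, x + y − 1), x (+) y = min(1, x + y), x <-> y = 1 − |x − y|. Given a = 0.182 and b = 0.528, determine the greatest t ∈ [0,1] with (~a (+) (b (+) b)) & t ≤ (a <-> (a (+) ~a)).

0.182

~a = 1 − 0.182 = 0.818
b (+) b = min(1, 0.528 + 0.528) = min(1, 1.056) = 1.000
~a (+) (b (+) b) = min(1, 0.818 + 1.000) = min(1, 1.818) = 1.000
So the left factor is ~a (+) (b (+) b) = 1.000.
a (+) ~a = min(1, 0.182 + 0.818) = min(1, 1.000) = 1.000
a <-> (a (+) ~a) = 1 − |0.182 − 1.000| = 1 − 0.818 = 0.182
So the right-hand bound is a <-> (a (+) ~a) = 0.182.
The residuum of the Łukasiewicz t-norm gives the supremum: min(1, 1 − 1.000 + 0.182).
1 − 1.000 + 0.182 = 0.182, so t = min(1, 0.182) = 0.182.
Check: 1.000 & 0.182 = max(0, 0.182) = 0.182 ≤ 0.182.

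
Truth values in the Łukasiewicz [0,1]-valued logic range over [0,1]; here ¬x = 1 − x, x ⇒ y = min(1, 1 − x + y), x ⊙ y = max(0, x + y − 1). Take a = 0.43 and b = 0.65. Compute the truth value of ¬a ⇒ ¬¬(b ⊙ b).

0.73

¬a = 1 − 0.43 = 0.57
b ⊙ b = max(0, 0.65 + 0.65 − 1) = max(0, 0.30) = 0.30
¬(b ⊙ b) = 1 − 0.30 = 0.70
¬¬(b ⊙ b) = 1 − 0.70 = 0.30
¬a ⇒ ¬¬(b ⊙ b) = min(1, 1 − 0.57 + 0.30) = min(1, 0.73) = 0.73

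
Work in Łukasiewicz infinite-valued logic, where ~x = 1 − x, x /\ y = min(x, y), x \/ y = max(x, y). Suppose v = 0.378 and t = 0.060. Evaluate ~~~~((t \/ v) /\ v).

0.378

t \/ v = max(0.060, 0.378) = 0.378
(t \/ v) /\ v = min(0.378, 0.378) = 0.378
~((t \/ v) /\ v) = 1 − 0.378 = 0.622
~~((t \/ v) /\ v) = 1 − 0.622 = 0.378
~~~((t \/ v) /\ v) = 1 − 0.378 = 0.622
~~~~((t \/ v) /\ v) = 1 − 0.622 = 0.378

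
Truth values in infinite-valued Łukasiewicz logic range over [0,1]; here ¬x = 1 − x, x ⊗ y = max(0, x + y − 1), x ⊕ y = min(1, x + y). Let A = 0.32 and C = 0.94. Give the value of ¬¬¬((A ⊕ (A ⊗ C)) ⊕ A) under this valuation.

0.10

A ⊗ C = max(0, 0.32 + 0.94 − 1) = max(0, 0.26) = 0.26
A ⊕ (A ⊗ C) = min(1, 0.32 + 0.26) = min(1, 0.58) = 0.58
(A ⊕ (A ⊗ C)) ⊕ A = min(1, 0.58 + 0.32) = min(1, 0.90) = 0.90
¬((A ⊕ (A ⊗ C)) ⊕ A) = 1 − 0.90 = 0.10
¬¬((A ⊕ (A ⊗ C)) ⊕ A) = 1 − 0.10 = 0.90
¬¬¬((A ⊕ (A ⊗ C)) ⊕ A) = 1 − 0.90 = 0.10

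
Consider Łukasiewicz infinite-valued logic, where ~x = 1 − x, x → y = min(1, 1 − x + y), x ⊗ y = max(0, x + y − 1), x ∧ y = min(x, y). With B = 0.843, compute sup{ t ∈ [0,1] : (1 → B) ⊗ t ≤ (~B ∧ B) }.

0.314

1 → B = min(1, 1 − 1.000 + 0.843) = min(1, 0.843) = 0.843
So the left factor is 1 → B = 0.843.
~B = 1 − 0.843 = 0.157
~B ∧ B = min(0.157, 0.843) = 0.157
So the right-hand bound is ~B ∧ B = 0.157.
The residuum of the Łukasiewicz t-norm gives the supremum: min(1, 1 − 0.843 + 0.157).
1 − 0.843 + 0.157 = 0.314, so t = min(1, 0.314) = 0.314.
Check: 0.843 ⊗ 0.314 = max(0, 0.157) = 0.157 ≤ 0.157.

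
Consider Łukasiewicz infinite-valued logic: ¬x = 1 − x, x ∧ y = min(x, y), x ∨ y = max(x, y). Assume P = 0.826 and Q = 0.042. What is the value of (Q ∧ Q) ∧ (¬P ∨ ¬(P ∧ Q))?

0.042

Q ∧ Q = min(0.042, 0.042) = 0.042
¬P = 1 − 0.826 = 0.174
P ∧ Q = min(0.826, 0.042) = 0.042
¬(P ∧ Q) = 1 − 0.042 = 0.958
¬P ∨ ¬(P ∧ Q) = max(0.174, 0.958) = 0.958
(Q ∧ Q) ∧ (¬P ∨ ¬(P ∧ Q)) = min(0.042, 0.958) = 0.042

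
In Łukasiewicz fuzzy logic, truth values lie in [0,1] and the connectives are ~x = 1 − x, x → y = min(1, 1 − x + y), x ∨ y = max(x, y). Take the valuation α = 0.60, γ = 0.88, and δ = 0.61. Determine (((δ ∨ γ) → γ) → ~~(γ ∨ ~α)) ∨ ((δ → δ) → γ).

δ ∨ γ = max(0.61, 0.88) = 0.88
(δ ∨ γ) → γ = min(1, 1 − 0.88 + 0.88) = min(1, 1.00) = 1.00
~α = 1 − 0.60 = 0.40
γ ∨ ~α = max(0.88, 0.40) = 0.88
~(γ ∨ ~α) = 1 − 0.88 = 0.12
~~(γ ∨ ~α) = 1 − 0.12 = 0.88
((δ ∨ γ) → γ) → ~~(γ ∨ ~α) = min(1, 1 − 1.00 + 0.88) = min(1, 0.88) = 0.88
δ → δ = min(1, 1 − 0.61 + 0.61) = min(1, 1.00) = 1.00
(δ → δ) → γ = min(1, 1 − 1.00 + 0.88) = min(1, 0.88) = 0.88
(((δ ∨ γ) → γ) → ~~(γ ∨ ~α)) ∨ ((δ → δ) → γ) = max(0.88, 0.88) = 0.88

0.88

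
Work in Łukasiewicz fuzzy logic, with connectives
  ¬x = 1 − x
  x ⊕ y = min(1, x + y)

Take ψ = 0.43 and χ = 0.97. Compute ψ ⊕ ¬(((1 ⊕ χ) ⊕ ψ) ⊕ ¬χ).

0.43

1 ⊕ χ = min(1, 1.00 + 0.97) = min(1, 1.97) = 1.00
(1 ⊕ χ) ⊕ ψ = min(1, 1.00 + 0.43) = min(1, 1.43) = 1.00
¬χ = 1 − 0.97 = 0.03
((1 ⊕ χ) ⊕ ψ) ⊕ ¬χ = min(1, 1.00 + 0.03) = min(1, 1.03) = 1.00
¬(((1 ⊕ χ) ⊕ ψ) ⊕ ¬χ) = 1 − 1.00 = 0.00
ψ ⊕ ¬(((1 ⊕ χ) ⊕ ψ) ⊕ ¬χ) = min(1, 0.43 + 0.00) = min(1, 0.43) = 0.43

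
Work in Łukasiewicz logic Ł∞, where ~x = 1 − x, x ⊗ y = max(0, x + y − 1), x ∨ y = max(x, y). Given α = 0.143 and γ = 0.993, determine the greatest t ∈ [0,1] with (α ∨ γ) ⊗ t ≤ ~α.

0.864

α ∨ γ = max(0.143, 0.993) = 0.993
So the left factor is α ∨ γ = 0.993.
~α = 1 − 0.143 = 0.857
So the right-hand bound is ~α = 0.857.
The residuum of the Łukasiewicz t-norm gives the supremum: min(1, 1 − 0.993 + 0.857).
1 − 0.993 + 0.857 = 0.864, so t = min(1, 0.864) = 0.864.
Check: 0.993 ⊗ 0.864 = max(0, 0.857) = 0.857 ≤ 0.857.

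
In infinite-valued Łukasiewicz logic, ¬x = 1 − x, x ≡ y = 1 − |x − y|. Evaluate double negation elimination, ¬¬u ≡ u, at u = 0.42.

1.00

¬u = 1 − 0.42 = 0.58
¬¬u = 1 − 0.58 = 0.42
¬¬u ≡ u = 1 − |0.42 − 0.42| = 1 − 0.00 = 1.00
(As expected: always 1 in Ł∞ since negation is involutive.)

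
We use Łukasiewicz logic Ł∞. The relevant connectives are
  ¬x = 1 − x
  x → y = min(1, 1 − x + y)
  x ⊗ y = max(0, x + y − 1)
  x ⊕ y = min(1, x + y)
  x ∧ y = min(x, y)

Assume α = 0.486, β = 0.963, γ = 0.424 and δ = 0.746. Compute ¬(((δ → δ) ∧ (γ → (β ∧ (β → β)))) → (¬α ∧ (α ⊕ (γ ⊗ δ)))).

0.486

δ → δ = min(1, 1 − 0.746 + 0.746) = min(1, 1.000) = 1.000
β → β = min(1, 1 − 0.963 + 0.963) = min(1, 1.000) = 1.000
β ∧ (β → β) = min(0.963, 1.000) = 0.963
γ → (β ∧ (β → β)) = min(1, 1 − 0.424 + 0.963) = min(1, 1.539) = 1.000
(δ → δ) ∧ (γ → (β ∧ (β → β))) = min(1.000, 1.000) = 1.000
¬α = 1 − 0.486 = 0.514
γ ⊗ δ = max(0, 0.424 + 0.746 − 1) = max(0, 0.170) = 0.170
α ⊕ (γ ⊗ δ) = min(1, 0.486 + 0.170) = min(1, 0.656) = 0.656
¬α ∧ (α ⊕ (γ ⊗ δ)) = min(0.514, 0.656) = 0.514
((δ → δ) ∧ (γ → (β ∧ (β → β)))) → (¬α ∧ (α ⊕ (γ ⊗ δ))) = min(1, 1 − 1.000 + 0.514) = min(1, 0.514) = 0.514
¬(((δ → δ) ∧ (γ → (β ∧ (β → β)))) → (¬α ∧ (α ⊕ (γ ⊗ δ)))) = 1 − 0.514 = 0.486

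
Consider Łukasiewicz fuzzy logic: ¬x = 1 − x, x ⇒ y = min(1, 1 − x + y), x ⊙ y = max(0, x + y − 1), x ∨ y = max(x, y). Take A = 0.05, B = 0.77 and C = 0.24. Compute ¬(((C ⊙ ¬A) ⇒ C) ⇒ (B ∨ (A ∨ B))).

¬A = 1 − 0.05 = 0.95
C ⊙ ¬A = max(0, 0.24 + 0.95 − 1) = max(0, 0.19) = 0.19
(C ⊙ ¬A) ⇒ C = min(1, 1 − 0.19 + 0.24) = min(1, 1.05) = 1.00
A ∨ B = max(0.05, 0.77) = 0.77
B ∨ (A ∨ B) = max(0.77, 0.77) = 0.77
((C ⊙ ¬A) ⇒ C) ⇒ (B ∨ (A ∨ B)) = min(1, 1 − 1.00 + 0.77) = min(1, 0.77) = 0.77
¬(((C ⊙ ¬A) ⇒ C) ⇒ (B ∨ (A ∨ B))) = 1 − 0.77 = 0.23

0.23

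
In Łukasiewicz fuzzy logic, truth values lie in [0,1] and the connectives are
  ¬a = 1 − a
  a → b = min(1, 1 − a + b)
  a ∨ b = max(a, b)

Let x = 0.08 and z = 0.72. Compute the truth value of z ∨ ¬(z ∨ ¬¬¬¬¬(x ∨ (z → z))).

z → z = min(1, 1 − 0.72 + 0.72) = min(1, 1.00) = 1.00
x ∨ (z → z) = max(0.08, 1.00) = 1.00
¬(x ∨ (z → z)) = 1 − 1.00 = 0.00
¬¬(x ∨ (z → z)) = 1 − 0.00 = 1.00
¬¬¬(x ∨ (z → z)) = 1 − 1.00 = 0.00
¬¬¬¬(x ∨ (z → z)) = 1 − 0.00 = 1.00
¬¬¬¬¬(x ∨ (z → z)) = 1 − 1.00 = 0.00
z ∨ ¬¬¬¬¬(x ∨ (z → z)) = max(0.72, 0.00) = 0.72
¬(z ∨ ¬¬¬¬¬(x ∨ (z → z))) = 1 − 0.72 = 0.28
z ∨ ¬(z ∨ ¬¬¬¬¬(x ∨ (z → z))) = max(0.72, 0.28) = 0.72

0.72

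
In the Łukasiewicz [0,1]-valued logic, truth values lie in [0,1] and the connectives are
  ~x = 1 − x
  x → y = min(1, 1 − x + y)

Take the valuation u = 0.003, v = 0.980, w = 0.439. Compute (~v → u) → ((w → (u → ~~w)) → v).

0.997

~v = 1 − 0.980 = 0.020
~v → u = min(1, 1 − 0.020 + 0.003) = min(1, 0.983) = 0.983
~w = 1 − 0.439 = 0.561
~~w = 1 − 0.561 = 0.439
u → ~~w = min(1, 1 − 0.003 + 0.439) = min(1, 1.436) = 1.000
w → (u → ~~w) = min(1, 1 − 0.439 + 1.000) = min(1, 1.561) = 1.000
(w → (u → ~~w)) → v = min(1, 1 − 1.000 + 0.980) = min(1, 0.980) = 0.980
(~v → u) → ((w → (u → ~~w)) → v) = min(1, 1 − 0.983 + 0.980) = min(1, 0.997) = 0.997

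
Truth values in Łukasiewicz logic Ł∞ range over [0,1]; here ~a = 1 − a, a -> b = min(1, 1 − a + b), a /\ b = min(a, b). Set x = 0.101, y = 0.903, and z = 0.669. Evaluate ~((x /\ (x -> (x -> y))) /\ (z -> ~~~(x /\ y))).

0.899

x -> y = min(1, 1 − 0.101 + 0.903) = min(1, 1.802) = 1.000
x -> (x -> y) = min(1, 1 − 0.101 + 1.000) = min(1, 1.899) = 1.000
x /\ (x -> (x -> y)) = min(0.101, 1.000) = 0.101
x /\ y = min(0.101, 0.903) = 0.101
~(x /\ y) = 1 − 0.101 = 0.899
~~(x /\ y) = 1 − 0.899 = 0.101
~~~(x /\ y) = 1 − 0.101 = 0.899
z -> ~~~(x /\ y) = min(1, 1 − 0.669 + 0.899) = min(1, 1.230) = 1.000
(x /\ (x -> (x -> y))) /\ (z -> ~~~(x /\ y)) = min(0.101, 1.000) = 0.101
~((x /\ (x -> (x -> y))) /\ (z -> ~~~(x /\ y))) = 1 − 0.101 = 0.899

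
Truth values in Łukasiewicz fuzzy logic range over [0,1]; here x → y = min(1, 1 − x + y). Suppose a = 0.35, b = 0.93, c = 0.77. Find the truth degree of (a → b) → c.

0.77

a → b = min(1, 1 − 0.35 + 0.93) = min(1, 1.58) = 1.00
(a → b) → c = min(1, 1 − 1.00 + 0.77) = min(1, 0.77) = 0.77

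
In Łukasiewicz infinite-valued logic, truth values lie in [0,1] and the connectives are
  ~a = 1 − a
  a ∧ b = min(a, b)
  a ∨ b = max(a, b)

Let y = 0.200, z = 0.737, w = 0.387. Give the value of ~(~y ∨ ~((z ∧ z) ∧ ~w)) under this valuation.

~y = 1 − 0.200 = 0.800
z ∧ z = min(0.737, 0.737) = 0.737
~w = 1 − 0.387 = 0.613
(z ∧ z) ∧ ~w = min(0.737, 0.613) = 0.613
~((z ∧ z) ∧ ~w) = 1 − 0.613 = 0.387
~y ∨ ~((z ∧ z) ∧ ~w) = max(0.800, 0.387) = 0.800
~(~y ∨ ~((z ∧ z) ∧ ~w)) = 1 − 0.800 = 0.200

0.200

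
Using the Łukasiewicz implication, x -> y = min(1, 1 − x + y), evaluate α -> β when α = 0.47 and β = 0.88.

α -> β = min(1, 1 − 0.47 + 0.88) = min(1, 1.41) = 1.00
For comparison, the Gödel implication (1 if x ≤ y else y) would give 1.00.

1.00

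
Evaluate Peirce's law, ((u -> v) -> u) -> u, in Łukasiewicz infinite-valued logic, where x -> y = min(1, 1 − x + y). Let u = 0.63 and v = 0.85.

u -> v = min(1, 1 − 0.63 + 0.85) = min(1, 1.22) = 1.00
(u -> v) -> u = min(1, 1 − 1.00 + 0.63) = min(1, 0.63) = 0.63
((u -> v) -> u) -> u = min(1, 1 − 0.63 + 0.63) = min(1, 1.00) = 1.00

1.00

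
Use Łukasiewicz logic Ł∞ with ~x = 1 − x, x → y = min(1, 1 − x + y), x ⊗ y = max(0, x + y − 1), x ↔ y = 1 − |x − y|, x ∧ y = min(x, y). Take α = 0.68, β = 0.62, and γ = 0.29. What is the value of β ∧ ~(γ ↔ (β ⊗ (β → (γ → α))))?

0.33

γ → α = min(1, 1 − 0.29 + 0.68) = min(1, 1.39) = 1.00
β → (γ → α) = min(1, 1 − 0.62 + 1.00) = min(1, 1.38) = 1.00
β ⊗ (β → (γ → α)) = max(0, 0.62 + 1.00 − 1) = max(0, 0.62) = 0.62
γ ↔ (β ⊗ (β → (γ → α))) = 1 − |0.29 − 0.62| = 1 − 0.33 = 0.67
~(γ ↔ (β ⊗ (β → (γ → α)))) = 1 − 0.67 = 0.33
β ∧ ~(γ ↔ (β ⊗ (β → (γ → α)))) = min(0.62, 0.33) = 0.33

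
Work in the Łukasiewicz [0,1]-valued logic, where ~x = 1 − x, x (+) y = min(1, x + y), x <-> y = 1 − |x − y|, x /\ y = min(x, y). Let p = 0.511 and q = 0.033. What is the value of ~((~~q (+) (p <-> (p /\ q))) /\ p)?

~q = 1 − 0.033 = 0.967
~~q = 1 − 0.967 = 0.033
p /\ q = min(0.511, 0.033) = 0.033
p <-> (p /\ q) = 1 − |0.511 − 0.033| = 1 − 0.478 = 0.522
~~q (+) (p <-> (p /\ q)) = min(1, 0.033 + 0.522) = min(1, 0.555) = 0.555
(~~q (+) (p <-> (p /\ q))) /\ p = min(0.555, 0.511) = 0.511
~((~~q (+) (p <-> (p /\ q))) /\ p) = 1 − 0.511 = 0.489

0.489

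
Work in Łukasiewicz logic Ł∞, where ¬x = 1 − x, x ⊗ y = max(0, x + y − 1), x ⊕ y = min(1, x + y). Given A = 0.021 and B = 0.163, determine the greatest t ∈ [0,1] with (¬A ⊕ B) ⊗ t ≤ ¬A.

¬A = 1 − 0.021 = 0.979
¬A ⊕ B = min(1, 0.979 + 0.163) = min(1, 1.142) = 1.000
So the left factor is ¬A ⊕ B = 1.000.
So the right-hand bound is ¬A = 0.979.
The residuum of the Łukasiewicz t-norm gives the supremum: min(1, 1 − 1.000 + 0.979).
1 − 1.000 + 0.979 = 0.979, so t = min(1, 0.979) = 0.979.
Check: 1.000 ⊗ 0.979 = max(0, 0.979) = 0.979 ≤ 0.979.

0.979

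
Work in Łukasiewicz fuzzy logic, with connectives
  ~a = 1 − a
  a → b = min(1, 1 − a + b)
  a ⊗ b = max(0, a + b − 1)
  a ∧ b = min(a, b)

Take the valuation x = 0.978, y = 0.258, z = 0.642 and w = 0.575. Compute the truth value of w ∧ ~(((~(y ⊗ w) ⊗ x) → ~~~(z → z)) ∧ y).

y ⊗ w = max(0, 0.258 + 0.575 − 1) = max(0, -0.167) = 0.000
~(y ⊗ w) = 1 − 0.000 = 1.000
~(y ⊗ w) ⊗ x = max(0, 1.000 + 0.978 − 1) = max(0, 0.978) = 0.978
z → z = min(1, 1 − 0.642 + 0.642) = min(1, 1.000) = 1.000
~(z → z) = 1 − 1.000 = 0.000
~~(z → z) = 1 − 0.000 = 1.000
~~~(z → z) = 1 − 1.000 = 0.000
(~(y ⊗ w) ⊗ x) → ~~~(z → z) = min(1, 1 − 0.978 + 0.000) = min(1, 0.022) = 0.022
((~(y ⊗ w) ⊗ x) → ~~~(z → z)) ∧ y = min(0.022, 0.258) = 0.022
~(((~(y ⊗ w) ⊗ x) → ~~~(z → z)) ∧ y) = 1 − 0.022 = 0.978
w ∧ ~(((~(y ⊗ w) ⊗ x) → ~~~(z → z)) ∧ y) = min(0.575, 0.978) = 0.575

0.575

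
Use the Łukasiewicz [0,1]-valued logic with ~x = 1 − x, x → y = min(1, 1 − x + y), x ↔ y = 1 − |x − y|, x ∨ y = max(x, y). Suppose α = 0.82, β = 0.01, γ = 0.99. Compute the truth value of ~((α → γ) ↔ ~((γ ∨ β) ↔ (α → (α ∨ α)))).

α → γ = min(1, 1 − 0.82 + 0.99) = min(1, 1.17) = 1.00
γ ∨ β = max(0.99, 0.01) = 0.99
α ∨ α = max(0.82, 0.82) = 0.82
α → (α ∨ α) = min(1, 1 − 0.82 + 0.82) = min(1, 1.00) = 1.00
(γ ∨ β) ↔ (α → (α ∨ α)) = 1 − |0.99 − 1.00| = 1 − 0.01 = 0.99
~((γ ∨ β) ↔ (α → (α ∨ α))) = 1 − 0.99 = 0.01
(α → γ) ↔ ~((γ ∨ β) ↔ (α → (α ∨ α))) = 1 − |1.00 − 0.01| = 1 − 0.99 = 0.01
~((α → γ) ↔ ~((γ ∨ β) ↔ (α → (α ∨ α)))) = 1 − 0.01 = 0.99

0.99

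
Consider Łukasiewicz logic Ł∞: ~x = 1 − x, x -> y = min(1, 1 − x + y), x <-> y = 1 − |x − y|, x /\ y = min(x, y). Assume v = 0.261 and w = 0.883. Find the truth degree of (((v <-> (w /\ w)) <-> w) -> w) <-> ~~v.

0.261

w /\ w = min(0.883, 0.883) = 0.883
v <-> (w /\ w) = 1 − |0.261 − 0.883| = 1 − 0.622 = 0.378
(v <-> (w /\ w)) <-> w = 1 − |0.378 − 0.883| = 1 − 0.505 = 0.495
((v <-> (w /\ w)) <-> w) -> w = min(1, 1 − 0.495 + 0.883) = min(1, 1.388) = 1.000
~v = 1 − 0.261 = 0.739
~~v = 1 − 0.739 = 0.261
(((v <-> (w /\ w)) <-> w) -> w) <-> ~~v = 1 − |1.000 − 0.261| = 1 − 0.739 = 0.261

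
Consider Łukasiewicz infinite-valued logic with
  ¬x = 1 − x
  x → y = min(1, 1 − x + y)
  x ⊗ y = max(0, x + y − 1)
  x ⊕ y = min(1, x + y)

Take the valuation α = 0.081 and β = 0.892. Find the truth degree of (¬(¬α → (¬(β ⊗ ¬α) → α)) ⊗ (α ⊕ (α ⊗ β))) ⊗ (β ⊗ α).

0.000

¬α = 1 − 0.081 = 0.919
β ⊗ ¬α = max(0, 0.892 + 0.919 − 1) = max(0, 0.811) = 0.811
¬(β ⊗ ¬α) = 1 − 0.811 = 0.189
¬(β ⊗ ¬α) → α = min(1, 1 − 0.189 + 0.081) = min(1, 0.892) = 0.892
¬α → (¬(β ⊗ ¬α) → α) = min(1, 1 − 0.919 + 0.892) = min(1, 0.973) = 0.973
¬(¬α → (¬(β ⊗ ¬α) → α)) = 1 − 0.973 = 0.027
α ⊗ β = max(0, 0.081 + 0.892 − 1) = max(0, -0.027) = 0.000
α ⊕ (α ⊗ β) = min(1, 0.081 + 0.000) = min(1, 0.081) = 0.081
¬(¬α → (¬(β ⊗ ¬α) → α)) ⊗ (α ⊕ (α ⊗ β)) = max(0, 0.027 + 0.081 − 1) = max(0, -0.892) = 0.000
β ⊗ α = max(0, 0.892 + 0.081 − 1) = max(0, -0.027) = 0.000
(¬(¬α → (¬(β ⊗ ¬α) → α)) ⊗ (α ⊕ (α ⊗ β))) ⊗ (β ⊗ α) = max(0, 0.000 + 0.000 − 1) = max(0, -1.000) = 0.000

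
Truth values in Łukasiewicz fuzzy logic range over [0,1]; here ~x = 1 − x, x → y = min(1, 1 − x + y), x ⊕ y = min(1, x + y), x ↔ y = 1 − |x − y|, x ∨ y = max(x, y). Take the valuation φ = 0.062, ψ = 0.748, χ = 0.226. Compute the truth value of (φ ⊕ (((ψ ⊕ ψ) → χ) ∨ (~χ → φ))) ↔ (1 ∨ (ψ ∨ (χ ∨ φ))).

0.350

ψ ⊕ ψ = min(1, 0.748 + 0.748) = min(1, 1.496) = 1.000
(ψ ⊕ ψ) → χ = min(1, 1 − 1.000 + 0.226) = min(1, 0.226) = 0.226
~χ = 1 − 0.226 = 0.774
~χ → φ = min(1, 1 − 0.774 + 0.062) = min(1, 0.288) = 0.288
((ψ ⊕ ψ) → χ) ∨ (~χ → φ) = max(0.226, 0.288) = 0.288
φ ⊕ (((ψ ⊕ ψ) → χ) ∨ (~χ → φ)) = min(1, 0.062 + 0.288) = min(1, 0.350) = 0.350
χ ∨ φ = max(0.226, 0.062) = 0.226
ψ ∨ (χ ∨ φ) = max(0.748, 0.226) = 0.748
1 ∨ (ψ ∨ (χ ∨ φ)) = max(1.000, 0.748) = 1.000
(φ ⊕ (((ψ ⊕ ψ) → χ) ∨ (~χ → φ))) ↔ (1 ∨ (ψ ∨ (χ ∨ φ))) = 1 − |0.350 − 1.000| = 1 − 0.650 = 0.350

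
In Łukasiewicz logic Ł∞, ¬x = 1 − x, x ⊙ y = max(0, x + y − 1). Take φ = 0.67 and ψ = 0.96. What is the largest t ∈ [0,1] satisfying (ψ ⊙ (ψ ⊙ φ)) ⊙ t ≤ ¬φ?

ψ ⊙ φ = max(0, 0.96 + 0.67 − 1) = max(0, 0.63) = 0.63
ψ ⊙ (ψ ⊙ φ) = max(0, 0.96 + 0.63 − 1) = max(0, 0.59) = 0.59
So the left factor is ψ ⊙ (ψ ⊙ φ) = 0.59.
¬φ = 1 − 0.67 = 0.33
So the right-hand bound is ¬φ = 0.33.
The residuum of the Łukasiewicz t-norm gives the supremum: min(1, 1 − 0.59 + 0.33).
1 − 0.59 + 0.33 = 0.74, so t = min(1, 0.74) = 0.74.
Check: 0.59 ⊙ 0.74 = max(0, 0.33) = 0.33 ≤ 0.33.

0.74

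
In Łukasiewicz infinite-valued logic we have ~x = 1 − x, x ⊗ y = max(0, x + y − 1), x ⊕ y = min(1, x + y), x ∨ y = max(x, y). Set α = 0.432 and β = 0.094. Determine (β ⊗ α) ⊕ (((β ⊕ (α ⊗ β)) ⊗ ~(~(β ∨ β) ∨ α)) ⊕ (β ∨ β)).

β ⊗ α = max(0, 0.094 + 0.432 − 1) = max(0, -0.474) = 0.000
α ⊗ β = max(0, 0.432 + 0.094 − 1) = max(0, -0.474) = 0.000
β ⊕ (α ⊗ β) = min(1, 0.094 + 0.000) = min(1, 0.094) = 0.094
β ∨ β = max(0.094, 0.094) = 0.094
~(β ∨ β) = 1 − 0.094 = 0.906
~(β ∨ β) ∨ α = max(0.906, 0.432) = 0.906
~(~(β ∨ β) ∨ α) = 1 − 0.906 = 0.094
(β ⊕ (α ⊗ β)) ⊗ ~(~(β ∨ β) ∨ α) = max(0, 0.094 + 0.094 − 1) = max(0, -0.812) = 0.000
((β ⊕ (α ⊗ β)) ⊗ ~(~(β ∨ β) ∨ α)) ⊕ (β ∨ β) = min(1, 0.000 + 0.094) = min(1, 0.094) = 0.094
(β ⊗ α) ⊕ (((β ⊕ (α ⊗ β)) ⊗ ~(~(β ∨ β) ∨ α)) ⊕ (β ∨ β)) = min(1, 0.000 + 0.094) = min(1, 0.094) = 0.094

0.094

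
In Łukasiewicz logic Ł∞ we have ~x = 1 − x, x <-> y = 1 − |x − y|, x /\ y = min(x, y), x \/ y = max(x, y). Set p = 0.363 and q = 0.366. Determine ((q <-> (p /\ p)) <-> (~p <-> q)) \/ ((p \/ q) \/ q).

p /\ p = min(0.363, 0.363) = 0.363
q <-> (p /\ p) = 1 − |0.366 − 0.363| = 1 − 0.003 = 0.997
~p = 1 − 0.363 = 0.637
~p <-> q = 1 − |0.637 − 0.366| = 1 − 0.271 = 0.729
(q <-> (p /\ p)) <-> (~p <-> q) = 1 − |0.997 − 0.729| = 1 − 0.268 = 0.732
p \/ q = max(0.363, 0.366) = 0.366
(p \/ q) \/ q = max(0.366, 0.366) = 0.366
((q <-> (p /\ p)) <-> (~p <-> q)) \/ ((p \/ q) \/ q) = max(0.732, 0.366) = 0.732

0.732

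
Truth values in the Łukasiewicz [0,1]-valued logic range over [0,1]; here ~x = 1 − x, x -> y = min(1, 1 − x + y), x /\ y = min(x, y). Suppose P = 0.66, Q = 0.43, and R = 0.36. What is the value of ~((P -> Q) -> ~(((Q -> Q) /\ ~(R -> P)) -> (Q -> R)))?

P -> Q = min(1, 1 − 0.66 + 0.43) = min(1, 0.77) = 0.77
Q -> Q = min(1, 1 − 0.43 + 0.43) = min(1, 1.00) = 1.00
R -> P = min(1, 1 − 0.36 + 0.66) = min(1, 1.30) = 1.00
~(R -> P) = 1 − 1.00 = 0.00
(Q -> Q) /\ ~(R -> P) = min(1.00, 0.00) = 0.00
Q -> R = min(1, 1 − 0.43 + 0.36) = min(1, 0.93) = 0.93
((Q -> Q) /\ ~(R -> P)) -> (Q -> R) = min(1, 1 − 0.00 + 0.93) = min(1, 1.93) = 1.00
~(((Q -> Q) /\ ~(R -> P)) -> (Q -> R)) = 1 − 1.00 = 0.00
(P -> Q) -> ~(((Q -> Q) /\ ~(R -> P)) -> (Q -> R)) = min(1, 1 − 0.77 + 0.00) = min(1, 0.23) = 0.23
~((P -> Q) -> ~(((Q -> Q) /\ ~(R -> P)) -> (Q -> R))) = 1 − 0.23 = 0.77

0.77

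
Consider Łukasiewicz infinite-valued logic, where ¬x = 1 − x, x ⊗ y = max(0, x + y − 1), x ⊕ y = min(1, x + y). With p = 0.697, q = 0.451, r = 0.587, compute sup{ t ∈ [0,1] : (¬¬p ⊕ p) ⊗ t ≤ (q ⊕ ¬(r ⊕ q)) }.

¬p = 1 − 0.697 = 0.303
¬¬p = 1 − 0.303 = 0.697
¬¬p ⊕ p = min(1, 0.697 + 0.697) = min(1, 1.394) = 1.000
So the left factor is ¬¬p ⊕ p = 1.000.
r ⊕ q = min(1, 0.587 + 0.451) = min(1, 1.038) = 1.000
¬(r ⊕ q) = 1 − 1.000 = 0.000
q ⊕ ¬(r ⊕ q) = min(1, 0.451 + 0.000) = min(1, 0.451) = 0.451
So the right-hand bound is q ⊕ ¬(r ⊕ q) = 0.451.
The residuum of the Łukasiewicz t-norm gives the supremum: min(1, 1 − 1.000 + 0.451).
1 − 1.000 + 0.451 = 0.451, so t = min(1, 0.451) = 0.451.
Check: 1.000 ⊗ 0.451 = max(0, 0.451) = 0.451 ≤ 0.451.

0.451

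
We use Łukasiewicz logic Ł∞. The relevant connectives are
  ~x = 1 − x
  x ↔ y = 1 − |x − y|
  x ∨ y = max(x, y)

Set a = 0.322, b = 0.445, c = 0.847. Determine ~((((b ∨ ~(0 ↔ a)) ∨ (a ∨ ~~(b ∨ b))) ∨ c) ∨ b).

0.153

0 ↔ a = 1 − |0.000 − 0.322| = 1 − 0.322 = 0.678
~(0 ↔ a) = 1 − 0.678 = 0.322
b ∨ ~(0 ↔ a) = max(0.445, 0.322) = 0.445
b ∨ b = max(0.445, 0.445) = 0.445
~(b ∨ b) = 1 − 0.445 = 0.555
~~(b ∨ b) = 1 − 0.555 = 0.445
a ∨ ~~(b ∨ b) = max(0.322, 0.445) = 0.445
(b ∨ ~(0 ↔ a)) ∨ (a ∨ ~~(b ∨ b)) = max(0.445, 0.445) = 0.445
((b ∨ ~(0 ↔ a)) ∨ (a ∨ ~~(b ∨ b))) ∨ c = max(0.445, 0.847) = 0.847
(((b ∨ ~(0 ↔ a)) ∨ (a ∨ ~~(b ∨ b))) ∨ c) ∨ b = max(0.847, 0.445) = 0.847
~((((b ∨ ~(0 ↔ a)) ∨ (a ∨ ~~(b ∨ b))) ∨ c) ∨ b) = 1 − 0.847 = 0.153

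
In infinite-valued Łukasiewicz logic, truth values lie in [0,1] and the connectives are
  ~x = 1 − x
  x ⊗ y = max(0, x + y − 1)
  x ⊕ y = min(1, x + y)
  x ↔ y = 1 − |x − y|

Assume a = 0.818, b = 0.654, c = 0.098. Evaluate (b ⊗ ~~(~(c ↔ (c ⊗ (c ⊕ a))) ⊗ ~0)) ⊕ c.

0.098

c ⊕ a = min(1, 0.098 + 0.818) = min(1, 0.916) = 0.916
c ⊗ (c ⊕ a) = max(0, 0.098 + 0.916 − 1) = max(0, 0.014) = 0.014
c ↔ (c ⊗ (c ⊕ a)) = 1 − |0.098 − 0.014| = 1 − 0.084 = 0.916
~(c ↔ (c ⊗ (c ⊕ a))) = 1 − 0.916 = 0.084
~0 = 1 − 0.000 = 1.000
~(c ↔ (c ⊗ (c ⊕ a))) ⊗ ~0 = max(0, 0.084 + 1.000 − 1) = max(0, 0.084) = 0.084
~(~(c ↔ (c ⊗ (c ⊕ a))) ⊗ ~0) = 1 − 0.084 = 0.916
~~(~(c ↔ (c ⊗ (c ⊕ a))) ⊗ ~0) = 1 − 0.916 = 0.084
b ⊗ ~~(~(c ↔ (c ⊗ (c ⊕ a))) ⊗ ~0) = max(0, 0.654 + 0.084 − 1) = max(0, -0.262) = 0.000
(b ⊗ ~~(~(c ↔ (c ⊗ (c ⊕ a))) ⊗ ~0)) ⊕ c = min(1, 0.000 + 0.098) = min(1, 0.098) = 0.098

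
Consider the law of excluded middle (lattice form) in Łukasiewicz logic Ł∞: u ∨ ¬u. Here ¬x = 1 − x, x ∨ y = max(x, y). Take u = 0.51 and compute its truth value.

¬u = 1 − 0.51 = 0.49
u ∨ ¬u = max(0.51, 0.49) = 0.51
(The value 0.51 < 1 shows this instance is not satisfied; not a Ł∞-tautology — its value is max(a, 1−a).)

0.51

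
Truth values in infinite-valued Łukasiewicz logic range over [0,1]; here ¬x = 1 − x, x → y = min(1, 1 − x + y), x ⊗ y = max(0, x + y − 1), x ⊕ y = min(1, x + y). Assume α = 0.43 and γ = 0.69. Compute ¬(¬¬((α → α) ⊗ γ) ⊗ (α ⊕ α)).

α → α = min(1, 1 − 0.43 + 0.43) = min(1, 1.00) = 1.00
(α → α) ⊗ γ = max(0, 1.00 + 0.69 − 1) = max(0, 0.69) = 0.69
¬((α → α) ⊗ γ) = 1 − 0.69 = 0.31
¬¬((α → α) ⊗ γ) = 1 − 0.31 = 0.69
α ⊕ α = min(1, 0.43 + 0.43) = min(1, 0.86) = 0.86
¬¬((α → α) ⊗ γ) ⊗ (α ⊕ α) = max(0, 0.69 + 0.86 − 1) = max(0, 0.55) = 0.55
¬(¬¬((α → α) ⊗ γ) ⊗ (α ⊕ α)) = 1 − 0.55 = 0.45

0.45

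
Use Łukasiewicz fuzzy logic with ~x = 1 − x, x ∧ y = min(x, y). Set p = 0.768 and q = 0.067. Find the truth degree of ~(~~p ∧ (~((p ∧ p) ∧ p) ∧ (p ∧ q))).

0.933

~p = 1 − 0.768 = 0.232
~~p = 1 − 0.232 = 0.768
p ∧ p = min(0.768, 0.768) = 0.768
(p ∧ p) ∧ p = min(0.768, 0.768) = 0.768
~((p ∧ p) ∧ p) = 1 − 0.768 = 0.232
p ∧ q = min(0.768, 0.067) = 0.067
~((p ∧ p) ∧ p) ∧ (p ∧ q) = min(0.232, 0.067) = 0.067
~~p ∧ (~((p ∧ p) ∧ p) ∧ (p ∧ q)) = min(0.768, 0.067) = 0.067
~(~~p ∧ (~((p ∧ p) ∧ p) ∧ (p ∧ q))) = 1 − 0.067 = 0.933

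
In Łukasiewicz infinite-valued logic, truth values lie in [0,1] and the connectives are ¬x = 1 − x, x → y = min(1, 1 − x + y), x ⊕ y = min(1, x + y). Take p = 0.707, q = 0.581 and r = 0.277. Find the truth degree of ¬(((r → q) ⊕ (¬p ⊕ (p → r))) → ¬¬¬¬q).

r → q = min(1, 1 − 0.277 + 0.581) = min(1, 1.304) = 1.000
¬p = 1 − 0.707 = 0.293
p → r = min(1, 1 − 0.707 + 0.277) = min(1, 0.570) = 0.570
¬p ⊕ (p → r) = min(1, 0.293 + 0.570) = min(1, 0.863) = 0.863
(r → q) ⊕ (¬p ⊕ (p → r)) = min(1, 1.000 + 0.863) = min(1, 1.863) = 1.000
¬q = 1 − 0.581 = 0.419
¬¬q = 1 − 0.419 = 0.581
¬¬¬q = 1 − 0.581 = 0.419
¬¬¬¬q = 1 − 0.419 = 0.581
((r → q) ⊕ (¬p ⊕ (p → r))) → ¬¬¬¬q = min(1, 1 − 1.000 + 0.581) = min(1, 0.581) = 0.581
¬(((r → q) ⊕ (¬p ⊕ (p → r))) → ¬¬¬¬q) = 1 − 0.581 = 0.419

0.419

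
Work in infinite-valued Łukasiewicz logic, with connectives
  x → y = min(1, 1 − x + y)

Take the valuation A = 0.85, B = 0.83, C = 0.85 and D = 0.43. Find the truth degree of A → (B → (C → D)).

0.90

C → D = min(1, 1 − 0.85 + 0.43) = min(1, 0.58) = 0.58
B → (C → D) = min(1, 1 − 0.83 + 0.58) = min(1, 0.75) = 0.75
A → (B → (C → D)) = min(1, 1 − 0.85 + 0.75) = min(1, 0.90) = 0.90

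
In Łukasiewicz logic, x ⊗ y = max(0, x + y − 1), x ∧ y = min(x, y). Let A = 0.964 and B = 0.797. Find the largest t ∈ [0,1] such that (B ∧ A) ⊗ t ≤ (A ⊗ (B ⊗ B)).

0.761

B ∧ A = min(0.797, 0.964) = 0.797
So the left factor is B ∧ A = 0.797.
B ⊗ B = max(0, 0.797 + 0.797 − 1) = max(0, 0.594) = 0.594
A ⊗ (B ⊗ B) = max(0, 0.964 + 0.594 − 1) = max(0, 0.558) = 0.558
So the right-hand bound is A ⊗ (B ⊗ B) = 0.558.
The residuum of the Łukasiewicz t-norm gives the supremum: min(1, 1 − 0.797 + 0.558).
1 − 0.797 + 0.558 = 0.761, so t = min(1, 0.761) = 0.761.
Check: 0.797 ⊗ 0.761 = max(0, 0.558) = 0.558 ≤ 0.558.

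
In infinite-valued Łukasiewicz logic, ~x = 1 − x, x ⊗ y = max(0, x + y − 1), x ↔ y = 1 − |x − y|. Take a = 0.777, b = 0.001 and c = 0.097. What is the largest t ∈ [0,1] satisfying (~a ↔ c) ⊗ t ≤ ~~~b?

~a = 1 − 0.777 = 0.223
~a ↔ c = 1 − |0.223 − 0.097| = 1 − 0.126 = 0.874
So the left factor is ~a ↔ c = 0.874.
~b = 1 − 0.001 = 0.999
~~b = 1 − 0.999 = 0.001
~~~b = 1 − 0.001 = 0.999
So the right-hand bound is ~~~b = 0.999.
The residuum of the Łukasiewicz t-norm gives the supremum: min(1, 1 − 0.874 + 0.999).
1 − 0.874 + 0.999 = 1.125, so t = min(1, 1.125) = 1.000.
Check: 0.874 ⊗ 1.000 = max(0, 0.874) = 0.874 ≤ 0.999.

1.000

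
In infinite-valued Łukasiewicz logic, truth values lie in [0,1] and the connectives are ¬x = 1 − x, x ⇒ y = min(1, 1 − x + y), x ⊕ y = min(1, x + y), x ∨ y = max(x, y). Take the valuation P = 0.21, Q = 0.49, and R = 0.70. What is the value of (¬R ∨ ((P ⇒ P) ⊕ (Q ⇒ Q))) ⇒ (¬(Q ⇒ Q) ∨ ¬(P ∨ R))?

¬R = 1 − 0.70 = 0.30
P ⇒ P = min(1, 1 − 0.21 + 0.21) = min(1, 1.00) = 1.00
Q ⇒ Q = min(1, 1 − 0.49 + 0.49) = min(1, 1.00) = 1.00
(P ⇒ P) ⊕ (Q ⇒ Q) = min(1, 1.00 + 1.00) = min(1, 2.00) = 1.00
¬R ∨ ((P ⇒ P) ⊕ (Q ⇒ Q)) = max(0.30, 1.00) = 1.00
¬(Q ⇒ Q) = 1 − 1.00 = 0.00
P ∨ R = max(0.21, 0.70) = 0.70
¬(P ∨ R) = 1 − 0.70 = 0.30
¬(Q ⇒ Q) ∨ ¬(P ∨ R) = max(0.00, 0.30) = 0.30
(¬R ∨ ((P ⇒ P) ⊕ (Q ⇒ Q))) ⇒ (¬(Q ⇒ Q) ∨ ¬(P ∨ R)) = min(1, 1 − 1.00 + 0.30) = min(1, 0.30) = 0.30

0.30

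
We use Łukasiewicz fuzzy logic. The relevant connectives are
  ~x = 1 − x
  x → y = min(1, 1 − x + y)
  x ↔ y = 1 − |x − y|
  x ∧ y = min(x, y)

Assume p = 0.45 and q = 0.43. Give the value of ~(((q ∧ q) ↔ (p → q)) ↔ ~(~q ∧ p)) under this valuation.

0.10

q ∧ q = min(0.43, 0.43) = 0.43
p → q = min(1, 1 − 0.45 + 0.43) = min(1, 0.98) = 0.98
(q ∧ q) ↔ (p → q) = 1 − |0.43 − 0.98| = 1 − 0.55 = 0.45
~q = 1 − 0.43 = 0.57
~q ∧ p = min(0.57, 0.45) = 0.45
~(~q ∧ p) = 1 − 0.45 = 0.55
((q ∧ q) ↔ (p → q)) ↔ ~(~q ∧ p) = 1 − |0.45 − 0.55| = 1 − 0.10 = 0.90
~(((q ∧ q) ↔ (p → q)) ↔ ~(~q ∧ p)) = 1 − 0.90 = 0.10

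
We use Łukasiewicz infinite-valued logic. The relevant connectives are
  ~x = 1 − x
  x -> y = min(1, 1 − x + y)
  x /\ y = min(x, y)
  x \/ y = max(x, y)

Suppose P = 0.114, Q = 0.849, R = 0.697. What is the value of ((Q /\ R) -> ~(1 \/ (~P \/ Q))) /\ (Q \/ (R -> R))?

Q /\ R = min(0.849, 0.697) = 0.697
~P = 1 − 0.114 = 0.886
~P \/ Q = max(0.886, 0.849) = 0.886
1 \/ (~P \/ Q) = max(1.000, 0.886) = 1.000
~(1 \/ (~P \/ Q)) = 1 − 1.000 = 0.000
(Q /\ R) -> ~(1 \/ (~P \/ Q)) = min(1, 1 − 0.697 + 0.000) = min(1, 0.303) = 0.303
R -> R = min(1, 1 − 0.697 + 0.697) = min(1, 1.000) = 1.000
Q \/ (R -> R) = max(0.849, 1.000) = 1.000
((Q /\ R) -> ~(1 \/ (~P \/ Q))) /\ (Q \/ (R -> R)) = min(0.303, 1.000) = 0.303

0.303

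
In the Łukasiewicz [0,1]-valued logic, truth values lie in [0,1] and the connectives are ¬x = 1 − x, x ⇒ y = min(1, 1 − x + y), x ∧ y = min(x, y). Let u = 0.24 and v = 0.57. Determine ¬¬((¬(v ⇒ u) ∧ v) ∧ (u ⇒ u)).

v ⇒ u = min(1, 1 − 0.57 + 0.24) = min(1, 0.67) = 0.67
¬(v ⇒ u) = 1 − 0.67 = 0.33
¬(v ⇒ u) ∧ v = min(0.33, 0.57) = 0.33
u ⇒ u = min(1, 1 − 0.24 + 0.24) = min(1, 1.00) = 1.00
(¬(v ⇒ u) ∧ v) ∧ (u ⇒ u) = min(0.33, 1.00) = 0.33
¬((¬(v ⇒ u) ∧ v) ∧ (u ⇒ u)) = 1 − 0.33 = 0.67
¬¬((¬(v ⇒ u) ∧ v) ∧ (u ⇒ u)) = 1 − 0.67 = 0.33

0.33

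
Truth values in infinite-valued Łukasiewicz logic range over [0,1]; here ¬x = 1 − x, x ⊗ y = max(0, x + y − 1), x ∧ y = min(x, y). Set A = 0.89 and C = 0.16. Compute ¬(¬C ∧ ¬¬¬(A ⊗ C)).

¬C = 1 − 0.16 = 0.84
A ⊗ C = max(0, 0.89 + 0.16 − 1) = max(0, 0.05) = 0.05
¬(A ⊗ C) = 1 − 0.05 = 0.95
¬¬(A ⊗ C) = 1 − 0.95 = 0.05
¬¬¬(A ⊗ C) = 1 − 0.05 = 0.95
¬C ∧ ¬¬¬(A ⊗ C) = min(0.84, 0.95) = 0.84
¬(¬C ∧ ¬¬¬(A ⊗ C)) = 1 − 0.84 = 0.16

0.16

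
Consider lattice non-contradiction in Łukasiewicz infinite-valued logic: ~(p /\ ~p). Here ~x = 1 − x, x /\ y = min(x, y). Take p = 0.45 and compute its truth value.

0.55

~p = 1 − 0.45 = 0.55
p /\ ~p = min(0.45, 0.55) = 0.45
~(p /\ ~p) = 1 − 0.45 = 0.55
(The value 0.55 < 1 shows this instance is not satisfied; not a Ł∞-tautology — its value is 1 − min(a, 1−a).)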